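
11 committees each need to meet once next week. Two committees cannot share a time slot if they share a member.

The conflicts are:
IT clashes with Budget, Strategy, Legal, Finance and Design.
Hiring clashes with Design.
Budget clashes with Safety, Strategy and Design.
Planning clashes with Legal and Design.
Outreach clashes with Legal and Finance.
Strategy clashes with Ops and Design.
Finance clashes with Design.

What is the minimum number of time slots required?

4

IT, Budget, Strategy, Design all conflict with each other, so at least 4 time slots are needed.
Using 4 time slots: IT=2, Hiring=2, Budget=3, Safety=1, Planning=2, Outreach=2, Strategy=4, Legal=1, Finance=3, Ops=1, Design=1. Each listed conflict is separated.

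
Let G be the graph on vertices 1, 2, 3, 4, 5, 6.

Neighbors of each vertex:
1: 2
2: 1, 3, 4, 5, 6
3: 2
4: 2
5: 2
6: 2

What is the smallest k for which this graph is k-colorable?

2

2 and 6 are adjacent, so at least 2 colors are needed.
2 colors suffice: color red → {2}; color blue → {1, 3, 4, 5, 6}. Every edge joins two different colors.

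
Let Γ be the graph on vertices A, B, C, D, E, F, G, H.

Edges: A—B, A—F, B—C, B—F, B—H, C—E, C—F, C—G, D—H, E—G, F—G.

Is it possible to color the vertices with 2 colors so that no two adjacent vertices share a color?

No

A, B, F are mutually adjacent, so at least 3 colors are needed.
So 2 colors are not enough.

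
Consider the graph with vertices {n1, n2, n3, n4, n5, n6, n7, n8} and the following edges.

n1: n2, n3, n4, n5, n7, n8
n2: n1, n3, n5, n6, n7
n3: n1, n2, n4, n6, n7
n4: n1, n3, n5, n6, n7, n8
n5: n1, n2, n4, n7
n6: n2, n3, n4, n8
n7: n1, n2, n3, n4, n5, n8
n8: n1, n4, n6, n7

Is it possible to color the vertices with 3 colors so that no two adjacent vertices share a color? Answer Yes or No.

n1, n4, n7, n8 form a clique, so at least 4 colors are needed.
So 3 colors are not enough.

No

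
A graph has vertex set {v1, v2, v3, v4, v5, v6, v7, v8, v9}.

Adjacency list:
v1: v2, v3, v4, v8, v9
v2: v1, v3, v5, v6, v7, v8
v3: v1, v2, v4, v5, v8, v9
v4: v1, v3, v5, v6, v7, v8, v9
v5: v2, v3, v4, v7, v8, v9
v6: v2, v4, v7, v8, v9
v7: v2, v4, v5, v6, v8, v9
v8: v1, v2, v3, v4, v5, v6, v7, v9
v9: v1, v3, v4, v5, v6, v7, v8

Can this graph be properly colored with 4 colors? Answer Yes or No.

No

v4, v5, v7, v8, v9 are pairwise adjacent (a clique of size 5), so at least 5 colors are needed.
So 4 colors are not enough.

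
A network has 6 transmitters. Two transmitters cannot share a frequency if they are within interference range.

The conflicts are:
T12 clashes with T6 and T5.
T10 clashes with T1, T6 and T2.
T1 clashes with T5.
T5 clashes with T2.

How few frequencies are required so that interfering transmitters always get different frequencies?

The cycle T1-T10-T6-T12-T5-T1 has odd length 5, so it cannot be 2-colored; at least 3 frequencies are needed.
3 frequencies suffice: frequency 1 → {T10, T5}; frequency 2 → {T1, T6, T2}; frequency 3 → {T12}. Each listed conflict is separated.

3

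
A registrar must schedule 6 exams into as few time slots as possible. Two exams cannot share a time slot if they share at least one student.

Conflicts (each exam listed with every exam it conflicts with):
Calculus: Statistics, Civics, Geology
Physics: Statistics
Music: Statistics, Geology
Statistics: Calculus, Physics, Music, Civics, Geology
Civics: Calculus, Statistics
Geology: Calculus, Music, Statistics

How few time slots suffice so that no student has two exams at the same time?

3

Music, Statistics, Geology are mutually in conflict, so at least 3 time slots are needed.
3 time slots suffice: time slot 1 → {Statistics}; time slot 2 → {Physics, Civics, Geology}; time slot 3 → {Calculus, Music}. Every pair that conflicts lands in different time slots.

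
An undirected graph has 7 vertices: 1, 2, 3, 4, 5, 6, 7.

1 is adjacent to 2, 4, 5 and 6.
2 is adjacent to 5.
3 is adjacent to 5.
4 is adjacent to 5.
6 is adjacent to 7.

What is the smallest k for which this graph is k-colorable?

3

1, 4, 5 are pairwise adjacent, so at least 3 colors are needed.
3 colors suffice: color red → {5, 6}; color blue → {1, 3, 7}; color green → {2, 4}. Each edge has distinct colors on its endpoints.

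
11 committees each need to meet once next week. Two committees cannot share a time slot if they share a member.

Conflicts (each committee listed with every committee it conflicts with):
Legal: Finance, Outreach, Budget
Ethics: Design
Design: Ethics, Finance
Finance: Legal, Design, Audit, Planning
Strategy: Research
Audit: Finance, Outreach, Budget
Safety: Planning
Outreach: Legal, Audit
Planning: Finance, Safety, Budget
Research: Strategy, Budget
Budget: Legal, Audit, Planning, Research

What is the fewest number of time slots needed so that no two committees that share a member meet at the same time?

Design and Finance conflict, so at least 2 time slots are needed.
2 time slots suffice: time slot 1 → {Ethics, Finance, Strategy, Safety, Outreach, Budget}; time slot 2 → {Legal, Design, Audit, Planning, Research}. Each listed conflict is separated.

2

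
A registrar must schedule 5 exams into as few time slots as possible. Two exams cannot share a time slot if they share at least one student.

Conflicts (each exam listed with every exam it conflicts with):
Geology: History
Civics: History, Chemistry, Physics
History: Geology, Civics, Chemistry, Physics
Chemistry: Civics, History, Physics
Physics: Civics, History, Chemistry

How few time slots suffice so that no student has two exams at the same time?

4

Civics, History, Chemistry, Physics pairwise conflict, so at least 4 time slots are needed.
4 time slots suffice: Geology=2, Civics=4, History=1, Chemistry=2, Physics=3. Each listed conflict is separated.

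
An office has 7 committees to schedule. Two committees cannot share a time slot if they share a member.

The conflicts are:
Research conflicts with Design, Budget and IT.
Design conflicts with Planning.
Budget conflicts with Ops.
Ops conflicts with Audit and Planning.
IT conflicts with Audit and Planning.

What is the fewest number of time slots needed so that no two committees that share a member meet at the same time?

3

The cycle Budget-Research-Design-Planning-Ops-Budget has odd length 5, so it cannot be 2-colored; at least 3 time slots are needed.
A valid assignment using 3 time slots: Research=1, Design=3, Budget=2, Ops=1, IT=3, Audit=2, Planning=2. Each listed conflict is separated.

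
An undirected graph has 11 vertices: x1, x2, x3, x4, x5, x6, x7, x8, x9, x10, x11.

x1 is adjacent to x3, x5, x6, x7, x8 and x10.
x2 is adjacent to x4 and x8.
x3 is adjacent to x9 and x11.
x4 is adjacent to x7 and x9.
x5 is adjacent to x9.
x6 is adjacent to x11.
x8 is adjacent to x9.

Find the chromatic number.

3

The cycle x4-x9-x5-x1-x7-x4 has odd length 5, so it cannot be 2-colored; at least 3 colors are needed.
One proper 3-coloring: x1=1, x2=1, x3=2, x4=2, x5=2, x6=2, x7=3, x8=2, x9=1, x10=2, x11=1. No two adjacent vertices share a color.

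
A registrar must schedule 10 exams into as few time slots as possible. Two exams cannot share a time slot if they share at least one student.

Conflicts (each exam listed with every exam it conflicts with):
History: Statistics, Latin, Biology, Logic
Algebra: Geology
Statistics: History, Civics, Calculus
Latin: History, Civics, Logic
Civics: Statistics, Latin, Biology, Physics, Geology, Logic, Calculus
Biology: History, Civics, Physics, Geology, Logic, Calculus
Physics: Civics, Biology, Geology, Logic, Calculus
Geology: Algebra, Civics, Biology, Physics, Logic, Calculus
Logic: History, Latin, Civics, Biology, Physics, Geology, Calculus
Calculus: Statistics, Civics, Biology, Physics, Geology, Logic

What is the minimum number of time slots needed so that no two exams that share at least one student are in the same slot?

Civics, Biology, Physics, Geology, Logic, Calculus pairwise conflict, so at least 6 time slots are needed.
6 time slots suffice: time slot 1 → {Algebra, Statistics, Logic}; time slot 2 → {History, Civics}; time slot 3 → {Latin, Biology}; time slot 4 → {Calculus}; time slot 5 → {Geology}; time slot 6 → {Physics}. Each listed conflict is separated.

6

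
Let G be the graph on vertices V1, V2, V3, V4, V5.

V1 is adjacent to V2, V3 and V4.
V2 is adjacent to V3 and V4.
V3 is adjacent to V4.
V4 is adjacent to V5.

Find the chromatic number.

V1, V2, V3, V4 are pairwise adjacent (a clique of size 4), so at least 4 colors are needed.
A valid assignment using 4 colors: V1=G, V2=B, V3=Y, V4=R, V5=B. Every edge joins two different colors.

4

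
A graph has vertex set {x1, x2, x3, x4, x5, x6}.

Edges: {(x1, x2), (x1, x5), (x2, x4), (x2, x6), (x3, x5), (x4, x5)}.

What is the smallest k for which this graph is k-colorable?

2

x3 and x5 are adjacent, so at least 2 colors are needed.
2 colors suffice: color 1 → {x2, x5}; color 2 → {x1, x3, x4, x6}. No two adjacent vertices share a color.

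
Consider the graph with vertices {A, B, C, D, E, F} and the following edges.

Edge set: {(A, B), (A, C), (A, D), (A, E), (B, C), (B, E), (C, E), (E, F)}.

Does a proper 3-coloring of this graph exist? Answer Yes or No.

A, B, C, E are mutually adjacent (a clique of size 4), so at least 4 colors are needed.
So 3 colors are not enough.

No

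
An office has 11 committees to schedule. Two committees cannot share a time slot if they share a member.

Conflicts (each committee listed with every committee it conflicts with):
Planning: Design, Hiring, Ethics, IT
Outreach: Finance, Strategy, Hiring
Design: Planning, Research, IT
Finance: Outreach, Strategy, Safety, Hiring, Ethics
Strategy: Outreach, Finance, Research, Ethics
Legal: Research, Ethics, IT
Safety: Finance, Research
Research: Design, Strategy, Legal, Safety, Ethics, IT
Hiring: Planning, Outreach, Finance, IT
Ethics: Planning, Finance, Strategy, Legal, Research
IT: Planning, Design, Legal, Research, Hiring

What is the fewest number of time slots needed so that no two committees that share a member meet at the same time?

Outreach, Finance, Hiring pairwise conflict, so at least 3 time slots are needed.
3 time slots suffice: time slot 1 → {Planning, Finance, Research}; time slot 2 → {Outreach, Safety, Ethics, IT}; time slot 3 → {Design, Strategy, Legal, Hiring}. Every pair that conflicts lands in different time slots.

3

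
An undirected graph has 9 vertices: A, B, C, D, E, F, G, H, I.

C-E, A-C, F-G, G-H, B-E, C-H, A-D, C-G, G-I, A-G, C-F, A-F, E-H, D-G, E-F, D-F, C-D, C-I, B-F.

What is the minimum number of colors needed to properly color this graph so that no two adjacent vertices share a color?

5

A, C, D, F, G form a clique, so at least 5 colors are needed.
5 colors suffice: color 1 → {B, C}; color 2 → {E, G}; color 3 → {F, H, I}; color 4 → {D}; color 5 → {A}. No two adjacent vertices share a color.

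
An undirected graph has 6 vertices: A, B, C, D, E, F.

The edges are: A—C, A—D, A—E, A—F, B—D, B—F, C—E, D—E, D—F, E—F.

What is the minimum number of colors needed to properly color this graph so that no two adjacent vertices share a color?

A, D, E, F are mutually adjacent (a clique of size 4), so at least 4 colors are needed.
One proper 4-coloring: A=2, B=1, C=3, D=3, E=1, F=4. Every edge joins two different colors.

4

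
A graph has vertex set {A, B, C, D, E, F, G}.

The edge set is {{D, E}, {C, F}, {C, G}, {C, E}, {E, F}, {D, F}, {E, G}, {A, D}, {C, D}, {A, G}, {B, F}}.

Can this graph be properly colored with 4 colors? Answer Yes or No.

The chromatic number is 4. C, D, E, F are pairwise adjacent (a clique of size 4), so at least 4 colors are needed.
4 colors suffice: A=1, B=1, C=2, D=4, E=1, F=3, G=3.
That is already a proper 4-coloring.

Yes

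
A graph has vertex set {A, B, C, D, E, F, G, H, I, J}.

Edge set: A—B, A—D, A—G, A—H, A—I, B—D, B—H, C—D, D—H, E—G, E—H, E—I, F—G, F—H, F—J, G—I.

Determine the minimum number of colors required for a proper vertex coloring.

A, B, D, H are pairwise adjacent (a clique of size 4), so at least 4 colors are needed.
4 colors suffice: color 1 → {A, C, E, F}; color 2 → {G, H, J}; color 3 → {D, I}; color 4 → {B}. Every edge joins two different colors.

4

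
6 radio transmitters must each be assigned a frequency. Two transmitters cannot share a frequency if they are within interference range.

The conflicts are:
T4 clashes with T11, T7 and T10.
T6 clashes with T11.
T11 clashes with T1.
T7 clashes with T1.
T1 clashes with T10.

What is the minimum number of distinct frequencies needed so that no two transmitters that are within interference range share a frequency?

2

T4 and T10 conflict, so at least 2 frequencies are needed.
2 frequencies suffice: frequency 1 → {T11, T7, T10}; frequency 2 → {T4, T6, T1}. Each listed conflict is separated.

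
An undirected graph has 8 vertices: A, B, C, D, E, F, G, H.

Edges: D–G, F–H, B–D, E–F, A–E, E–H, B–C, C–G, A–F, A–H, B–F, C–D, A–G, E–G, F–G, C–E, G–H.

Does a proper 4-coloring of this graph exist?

A, E, F, G, H are mutually adjacent (a clique of size 5), so at least 5 colors are needed.
So 4 colors are not enough.

No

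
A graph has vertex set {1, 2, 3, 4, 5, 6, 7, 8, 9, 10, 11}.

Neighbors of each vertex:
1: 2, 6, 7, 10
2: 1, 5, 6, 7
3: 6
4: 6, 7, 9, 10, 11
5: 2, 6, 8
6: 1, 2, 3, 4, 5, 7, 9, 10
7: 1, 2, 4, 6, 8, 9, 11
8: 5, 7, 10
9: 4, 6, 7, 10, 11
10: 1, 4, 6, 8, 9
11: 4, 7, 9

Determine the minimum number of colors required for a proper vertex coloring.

4, 6, 9, 10 are mutually adjacent (a clique of size 4), so at least 4 colors are needed.
4 colors suffice: color a → {6, 8, 11}; color b → {3, 5, 7, 10}; color c → {2, 9}; color d → {1, 4}. Each edge has distinct colors on its endpoints.

4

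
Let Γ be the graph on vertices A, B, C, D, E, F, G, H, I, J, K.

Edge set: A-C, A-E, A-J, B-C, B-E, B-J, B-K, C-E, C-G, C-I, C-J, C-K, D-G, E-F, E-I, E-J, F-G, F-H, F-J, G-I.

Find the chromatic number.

4

A, C, E, J form a clique, so at least 4 colors are needed.
4 colors suffice: color red → {C, D, F}; color blue → {E, G, H, K}; color green → {I, J}; color yellow → {A, B}. Each edge has distinct colors on its endpoints.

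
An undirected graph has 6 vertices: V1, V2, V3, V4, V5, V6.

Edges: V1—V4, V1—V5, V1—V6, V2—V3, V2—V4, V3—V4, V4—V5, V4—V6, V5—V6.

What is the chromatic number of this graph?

V1, V4, V5, V6 form a clique, so at least 4 colors are needed.
4 colors suffice: color red → {V4}; color blue → {V2, V5}; color green → {V3, V6}; color yellow → {V1}. No two adjacent vertices share a color.

4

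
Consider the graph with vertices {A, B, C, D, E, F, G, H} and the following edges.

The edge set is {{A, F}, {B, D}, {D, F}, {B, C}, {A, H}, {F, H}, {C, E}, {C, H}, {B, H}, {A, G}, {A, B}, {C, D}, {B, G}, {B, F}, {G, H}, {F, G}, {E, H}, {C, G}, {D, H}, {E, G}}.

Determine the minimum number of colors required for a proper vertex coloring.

5

A, B, F, G, H form a clique, so at least 5 colors are needed.
One proper 5-coloring: A=5, B=3, C=4, D=2, E=3, F=4, G=2, H=1. No two adjacent vertices share a color.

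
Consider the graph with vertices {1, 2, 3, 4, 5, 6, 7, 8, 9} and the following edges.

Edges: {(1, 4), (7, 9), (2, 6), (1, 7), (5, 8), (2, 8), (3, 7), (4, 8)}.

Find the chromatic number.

5 and 8 are adjacent, so at least 2 colors are needed.
2 colors suffice: color red → {1, 3, 6, 8, 9}; color blue → {2, 4, 5, 7}. Every edge joins two different colors.

2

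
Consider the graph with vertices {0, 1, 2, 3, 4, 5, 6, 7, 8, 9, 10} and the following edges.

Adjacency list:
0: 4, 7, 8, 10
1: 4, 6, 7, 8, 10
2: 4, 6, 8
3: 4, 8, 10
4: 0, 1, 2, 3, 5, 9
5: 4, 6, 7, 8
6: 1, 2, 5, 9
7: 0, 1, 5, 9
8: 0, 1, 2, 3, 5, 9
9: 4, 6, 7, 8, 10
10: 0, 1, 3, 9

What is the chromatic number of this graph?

2 and 4 are adjacent, so at least 2 colors are needed.
One proper 2-coloring: 0=blue, 1=blue, 2=blue, 3=blue, 4=red, 5=blue, 6=red, 7=red, 8=red, 9=blue, 10=red. No two adjacent vertices share a color.

2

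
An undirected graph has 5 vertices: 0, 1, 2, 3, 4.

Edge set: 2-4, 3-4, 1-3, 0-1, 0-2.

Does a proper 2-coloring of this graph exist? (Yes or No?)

No

The cycle 2-0-1-3-4-2 has odd length 5, so it cannot be 2-colored; at least 3 colors are needed.
So 2 colors are not enough.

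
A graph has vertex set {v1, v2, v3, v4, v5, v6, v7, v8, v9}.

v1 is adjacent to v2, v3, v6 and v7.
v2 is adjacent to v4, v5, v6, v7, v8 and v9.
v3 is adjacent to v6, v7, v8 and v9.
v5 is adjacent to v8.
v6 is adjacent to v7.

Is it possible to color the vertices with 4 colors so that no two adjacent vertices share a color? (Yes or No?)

The chromatic number is 4. v1, v2, v6, v7 are pairwise adjacent (a clique of size 4), so at least 4 colors are needed.
4 colors suffice: color R → {v2, v3}; color B → {v1, v4, v8, v9}; color G → {v5, v6}; color Y → {v7}.
That is already a proper 4-coloring.

Yes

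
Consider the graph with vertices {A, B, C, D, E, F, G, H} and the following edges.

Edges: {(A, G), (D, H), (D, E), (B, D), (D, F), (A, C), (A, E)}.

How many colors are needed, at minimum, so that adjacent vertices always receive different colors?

2

A and E are adjacent, so at least 2 colors are needed.
One proper 2-coloring: A=1, B=2, C=2, D=1, E=2, F=2, G=2, H=2. Every edge joins two different colors.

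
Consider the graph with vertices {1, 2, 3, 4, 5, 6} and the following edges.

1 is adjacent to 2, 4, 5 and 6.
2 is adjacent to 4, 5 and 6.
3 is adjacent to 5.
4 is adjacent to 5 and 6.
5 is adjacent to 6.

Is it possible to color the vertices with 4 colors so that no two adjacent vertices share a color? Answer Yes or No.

1, 2, 4, 5, 6 are pairwise adjacent (a clique of size 5), so at least 5 colors are needed.
So 4 colors are not enough.

No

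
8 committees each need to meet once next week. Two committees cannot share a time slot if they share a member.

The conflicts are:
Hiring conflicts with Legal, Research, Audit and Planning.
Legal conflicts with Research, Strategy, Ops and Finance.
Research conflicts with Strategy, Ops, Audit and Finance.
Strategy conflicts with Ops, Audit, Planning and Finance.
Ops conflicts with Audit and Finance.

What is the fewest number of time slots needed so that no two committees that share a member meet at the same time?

Legal, Research, Strategy, Ops, Finance all conflict with each other, so at least 5 time slots are needed.
5 time slots suffice: Hiring=1, Legal=4, Research=2, Strategy=1, Ops=3, Audit=4, Planning=2, Finance=5. Each listed conflict is separated.

5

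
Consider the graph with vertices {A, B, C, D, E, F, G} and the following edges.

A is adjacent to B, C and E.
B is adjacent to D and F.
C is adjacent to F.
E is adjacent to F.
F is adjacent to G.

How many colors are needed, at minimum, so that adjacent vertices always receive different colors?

2

C and F are adjacent, so at least 2 colors are needed.
One proper 2-coloring: A=1, B=2, C=2, D=1, E=2, F=1, G=2. No two adjacent vertices share a color.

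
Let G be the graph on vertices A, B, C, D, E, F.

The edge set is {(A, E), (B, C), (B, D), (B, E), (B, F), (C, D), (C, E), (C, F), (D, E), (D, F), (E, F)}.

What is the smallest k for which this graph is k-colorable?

B, C, D, E, F form a clique, so at least 5 colors are needed.
5 colors suffice: color 1 → {E}; color 2 → {A, C}; color 3 → {D}; color 4 → {F}; color 5 → {B}. No two adjacent vertices share a color.

5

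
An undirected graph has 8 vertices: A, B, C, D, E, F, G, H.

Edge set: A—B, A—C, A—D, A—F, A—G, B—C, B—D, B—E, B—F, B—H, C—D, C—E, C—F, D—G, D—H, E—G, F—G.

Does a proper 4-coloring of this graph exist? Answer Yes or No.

Yes

The chromatic number is 4. A, B, C, F form a clique, so at least 4 colors are needed.
4 colors suffice: A=3, B=1, C=2, D=4, E=3, F=4, G=1, H=2.
That is already a proper 4-coloring.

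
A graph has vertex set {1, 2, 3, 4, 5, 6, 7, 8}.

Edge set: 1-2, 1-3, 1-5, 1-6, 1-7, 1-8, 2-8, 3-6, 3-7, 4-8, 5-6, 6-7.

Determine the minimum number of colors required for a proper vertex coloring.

1, 3, 6, 7 are pairwise adjacent (a clique of size 4), so at least 4 colors are needed.
4 colors suffice: 1=a, 2=c, 3=d, 4=a, 5=c, 6=b, 7=c, 8=b. No two adjacent vertices share a color.

4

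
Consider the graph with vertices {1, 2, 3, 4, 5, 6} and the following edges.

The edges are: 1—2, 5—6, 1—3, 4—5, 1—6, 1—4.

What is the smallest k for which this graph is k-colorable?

2

1 and 6 are adjacent, so at least 2 colors are needed.
2 colors suffice: color red → {1, 5}; color blue → {2, 3, 4, 6}. Every edge joins two different colors.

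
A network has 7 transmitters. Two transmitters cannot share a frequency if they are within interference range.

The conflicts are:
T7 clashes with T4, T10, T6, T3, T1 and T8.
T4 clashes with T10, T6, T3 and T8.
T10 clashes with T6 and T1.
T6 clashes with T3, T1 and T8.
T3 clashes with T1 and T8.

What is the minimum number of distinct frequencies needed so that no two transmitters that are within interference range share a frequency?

T7, T4, T6, T3, T8 all conflict with each other, so at least 5 frequencies are needed.
Using 5 frequencies: T7=1, T4=3, T10=4, T6=2, T3=4, T1=3, T8=5. Each listed conflict is separated.

5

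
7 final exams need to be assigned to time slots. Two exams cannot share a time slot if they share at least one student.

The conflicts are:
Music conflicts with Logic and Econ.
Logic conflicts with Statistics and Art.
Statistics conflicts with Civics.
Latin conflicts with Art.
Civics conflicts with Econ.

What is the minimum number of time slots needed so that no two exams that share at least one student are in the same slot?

The cycle Civics-Econ-Music-Logic-Statistics-Civics has odd length 5, so it cannot be 2-colored; at least 3 time slots are needed.
Using 3 time slots: Music=2, Logic=1, Statistics=2, Latin=1, Civics=1, Econ=3, Art=2. No two conflicting exams share a time slot.

3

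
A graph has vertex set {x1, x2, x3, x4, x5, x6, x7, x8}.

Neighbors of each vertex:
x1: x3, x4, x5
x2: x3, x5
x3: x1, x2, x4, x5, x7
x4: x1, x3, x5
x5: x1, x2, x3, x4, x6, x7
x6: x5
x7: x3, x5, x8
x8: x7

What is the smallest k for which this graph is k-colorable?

x1, x3, x4, x5 are mutually adjacent (a clique of size 4), so at least 4 colors are needed.
4 colors suffice: color 1 → {x5, x8}; color 2 → {x3, x6}; color 3 → {x1, x2, x7}; color 4 → {x4}. No two adjacent vertices share a color.

4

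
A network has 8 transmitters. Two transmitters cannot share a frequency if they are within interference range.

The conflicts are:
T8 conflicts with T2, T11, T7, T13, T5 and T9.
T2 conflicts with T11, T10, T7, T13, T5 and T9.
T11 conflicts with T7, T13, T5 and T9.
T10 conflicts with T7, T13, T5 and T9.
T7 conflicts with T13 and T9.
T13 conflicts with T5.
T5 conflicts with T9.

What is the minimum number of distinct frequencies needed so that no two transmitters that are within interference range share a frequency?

5

T8, T2, T11, T5, T9 all conflict with each other, so at least 5 frequencies are needed.
A valid assignment using 5 frequencies: T8=5, T2=1, T11=3, T10=3, T7=2, T13=4, T5=2, T9=4. Each listed conflict is separated.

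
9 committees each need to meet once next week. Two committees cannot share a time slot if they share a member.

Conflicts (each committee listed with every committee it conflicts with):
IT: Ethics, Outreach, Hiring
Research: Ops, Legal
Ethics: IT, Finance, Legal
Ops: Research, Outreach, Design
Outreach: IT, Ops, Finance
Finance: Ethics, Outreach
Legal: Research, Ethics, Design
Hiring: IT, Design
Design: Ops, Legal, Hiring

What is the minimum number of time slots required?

3

The cycle Design-Legal-Ethics-IT-Hiring-Design has odd length 5, so it cannot be 2-colored; at least 3 time slots are needed.
A valid assignment using 3 time slots: IT=3, Research=3, Ethics=1, Ops=1, Outreach=2, Finance=3, Legal=2, Hiring=1, Design=3. Each listed conflict is separated.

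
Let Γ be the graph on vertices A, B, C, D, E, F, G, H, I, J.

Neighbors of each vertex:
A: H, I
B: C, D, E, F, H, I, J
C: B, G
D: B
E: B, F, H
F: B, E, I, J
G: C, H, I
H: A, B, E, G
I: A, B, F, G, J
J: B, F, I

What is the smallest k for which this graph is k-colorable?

B, F, I, J are pairwise adjacent (a clique of size 4), so at least 4 colors are needed.
A valid assignment using 4 colors: A=1, B=1, C=2, D=2, E=4, F=3, G=1, H=2, I=2, J=4. No two adjacent vertices share a color.

4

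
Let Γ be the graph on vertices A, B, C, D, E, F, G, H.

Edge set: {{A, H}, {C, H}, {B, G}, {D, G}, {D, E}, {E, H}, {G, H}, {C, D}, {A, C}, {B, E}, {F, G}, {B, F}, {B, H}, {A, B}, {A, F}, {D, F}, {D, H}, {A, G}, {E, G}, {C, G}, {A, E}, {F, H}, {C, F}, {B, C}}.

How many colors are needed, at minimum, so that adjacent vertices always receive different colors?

6

A, B, C, F, G, H are mutually adjacent (a clique of size 6), so at least 6 colors are needed.
6 colors suffice: color 1 → {H}; color 2 → {G}; color 3 → {C, E}; color 4 → {A, D}; color 5 → {F}; color 6 → {B}. Each edge has distinct colors on its endpoints.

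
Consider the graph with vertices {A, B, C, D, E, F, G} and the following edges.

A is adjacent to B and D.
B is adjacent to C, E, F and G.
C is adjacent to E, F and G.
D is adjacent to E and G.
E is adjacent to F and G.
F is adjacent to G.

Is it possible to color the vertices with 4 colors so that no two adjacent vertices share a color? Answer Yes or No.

No

B, C, E, F, G form a clique, so at least 5 colors are needed.
So 4 colors are not enough.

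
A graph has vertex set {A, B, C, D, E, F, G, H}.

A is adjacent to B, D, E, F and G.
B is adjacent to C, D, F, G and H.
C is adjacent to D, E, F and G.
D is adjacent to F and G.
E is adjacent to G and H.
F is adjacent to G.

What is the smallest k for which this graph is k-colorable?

5

B, C, D, F, G are mutually adjacent (a clique of size 5), so at least 5 colors are needed.
5 colors suffice: color red → {G, H}; color blue → {B, E}; color green → {A, C}; color yellow → {F}; color purple → {D}. Each edge has distinct colors on its endpoints.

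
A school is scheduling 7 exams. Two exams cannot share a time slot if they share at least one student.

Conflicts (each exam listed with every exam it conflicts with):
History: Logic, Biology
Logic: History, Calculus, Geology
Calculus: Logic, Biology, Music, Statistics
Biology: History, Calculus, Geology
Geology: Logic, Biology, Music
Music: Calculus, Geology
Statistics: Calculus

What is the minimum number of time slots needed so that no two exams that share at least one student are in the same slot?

Calculus and Statistics conflict, so at least 2 time slots are needed.
2 time slots suffice: time slot 1 → {History, Calculus, Geology}; time slot 2 → {Logic, Biology, Music, Statistics}. No two conflicting exams share a time slot.

2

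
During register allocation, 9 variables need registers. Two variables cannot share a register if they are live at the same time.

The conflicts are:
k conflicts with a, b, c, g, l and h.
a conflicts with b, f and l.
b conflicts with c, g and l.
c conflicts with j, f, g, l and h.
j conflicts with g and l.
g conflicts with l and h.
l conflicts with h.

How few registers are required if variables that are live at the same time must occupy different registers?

5

k, c, g, l, h all conflict with each other, so at least 5 registers are needed.
5 registers suffice: register 1 → {a, c}; register 2 → {f, l}; register 3 → {g}; register 4 → {k, j}; register 5 → {b, h}. Every pair that conflicts lands in different registers.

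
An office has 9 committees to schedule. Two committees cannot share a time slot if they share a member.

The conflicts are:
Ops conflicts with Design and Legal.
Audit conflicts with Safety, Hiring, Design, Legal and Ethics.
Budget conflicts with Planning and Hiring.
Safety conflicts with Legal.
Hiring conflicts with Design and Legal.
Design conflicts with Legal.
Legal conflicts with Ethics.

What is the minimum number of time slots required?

Audit, Hiring, Design, Legal are mutually in conflict, so at least 4 time slots are needed.
4 time slots suffice: time slot 1 → {Budget, Legal}; time slot 2 → {Ops, Audit, Planning}; time slot 3 → {Safety, Hiring, Ethics}; time slot 4 → {Design}. No two conflicting committees share a time slot.

4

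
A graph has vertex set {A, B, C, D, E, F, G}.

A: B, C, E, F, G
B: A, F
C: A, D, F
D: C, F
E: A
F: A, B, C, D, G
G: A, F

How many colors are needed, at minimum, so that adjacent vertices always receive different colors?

A, C, F form a triangle, so at least 3 colors are needed.
3 colors suffice: color 1 → {A, D}; color 2 → {E, F}; color 3 → {B, C, G}. Every edge joins two different colors.

3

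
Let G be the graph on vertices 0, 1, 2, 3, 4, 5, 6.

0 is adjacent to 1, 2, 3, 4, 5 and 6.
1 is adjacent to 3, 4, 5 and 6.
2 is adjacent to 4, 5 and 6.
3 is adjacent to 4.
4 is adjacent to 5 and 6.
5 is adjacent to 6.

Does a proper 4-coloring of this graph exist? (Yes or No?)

0, 1, 4, 5, 6 form a clique, so at least 5 colors are needed.
So 4 colors are not enough.

No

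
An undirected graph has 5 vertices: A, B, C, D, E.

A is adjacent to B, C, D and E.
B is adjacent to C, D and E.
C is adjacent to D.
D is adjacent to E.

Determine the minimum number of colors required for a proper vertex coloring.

A, B, D, E form a clique, so at least 4 colors are needed.
4 colors suffice: A=blue, B=red, C=yellow, D=green, E=yellow. No two adjacent vertices share a color.

4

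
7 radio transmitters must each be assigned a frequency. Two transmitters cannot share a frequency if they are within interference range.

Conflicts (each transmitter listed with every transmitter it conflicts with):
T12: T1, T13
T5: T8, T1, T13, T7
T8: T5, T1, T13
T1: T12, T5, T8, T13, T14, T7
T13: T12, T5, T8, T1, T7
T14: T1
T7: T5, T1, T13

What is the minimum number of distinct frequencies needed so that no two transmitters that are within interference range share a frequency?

T5, T1, T13, T7 all conflict with each other, so at least 4 frequencies are needed.
Using 4 frequencies: T12=3, T5=3, T8=4, T1=1, T13=2, T14=2, T7=4. No two conflicting transmitters share a frequency.

4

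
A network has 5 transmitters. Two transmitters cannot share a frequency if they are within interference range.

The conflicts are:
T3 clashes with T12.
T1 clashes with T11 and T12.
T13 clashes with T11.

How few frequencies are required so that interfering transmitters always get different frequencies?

2

T1 and T12 conflict, so at least 2 frequencies are needed.
A valid assignment using 2 frequencies: T3=2, T1=2, T13=2, T11=1, T12=1. No two conflicting transmitters share a frequency.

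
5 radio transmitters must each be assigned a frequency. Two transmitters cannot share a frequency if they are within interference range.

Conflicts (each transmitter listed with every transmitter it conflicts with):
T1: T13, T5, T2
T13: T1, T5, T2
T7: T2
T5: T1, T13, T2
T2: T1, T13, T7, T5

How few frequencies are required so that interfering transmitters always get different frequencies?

4

T1, T13, T5, T2 all conflict with each other, so at least 4 frequencies are needed.
4 frequencies suffice: frequency 1 → {T2}; frequency 2 → {T13, T7}; frequency 3 → {T1}; frequency 4 → {T5}. Every pair that conflicts lands in different frequencies.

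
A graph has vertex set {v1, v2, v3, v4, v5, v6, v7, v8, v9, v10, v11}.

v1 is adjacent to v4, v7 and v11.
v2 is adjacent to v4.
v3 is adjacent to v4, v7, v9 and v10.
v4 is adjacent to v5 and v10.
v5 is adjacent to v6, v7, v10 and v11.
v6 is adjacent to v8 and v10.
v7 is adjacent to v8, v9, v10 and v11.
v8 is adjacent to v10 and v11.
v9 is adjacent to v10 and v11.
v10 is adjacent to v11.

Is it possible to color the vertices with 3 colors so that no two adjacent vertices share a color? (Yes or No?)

No

v3, v7, v9, v10 are pairwise adjacent (a clique of size 4), so at least 4 colors are needed.
So 3 colors are not enough.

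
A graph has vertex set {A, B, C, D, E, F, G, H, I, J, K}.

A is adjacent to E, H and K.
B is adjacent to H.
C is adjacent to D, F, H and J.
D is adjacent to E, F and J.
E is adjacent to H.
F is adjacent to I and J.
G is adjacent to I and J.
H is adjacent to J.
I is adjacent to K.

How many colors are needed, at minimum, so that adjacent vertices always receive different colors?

C, D, F, J form a clique, so at least 4 colors are needed.
4 colors suffice: color 1 → {F, G, H, K}; color 2 → {B, E, I, J}; color 3 → {A, C}; color 4 → {D}. No two adjacent vertices share a color.

4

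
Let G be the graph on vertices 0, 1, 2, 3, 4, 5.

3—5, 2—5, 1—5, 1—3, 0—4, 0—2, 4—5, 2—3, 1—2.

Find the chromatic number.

4

1, 2, 3, 5 are mutually adjacent (a clique of size 4), so at least 4 colors are needed.
4 colors suffice: color red → {0, 5}; color blue → {2, 4}; color green → {1}; color yellow → {3}. Each edge has distinct colors on its endpoints.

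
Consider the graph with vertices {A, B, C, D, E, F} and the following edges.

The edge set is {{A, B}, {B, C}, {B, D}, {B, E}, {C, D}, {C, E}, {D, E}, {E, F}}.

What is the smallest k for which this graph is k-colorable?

B, C, D, E are pairwise adjacent (a clique of size 4), so at least 4 colors are needed.
4 colors suffice: color 1 → {B, F}; color 2 → {A, E}; color 3 → {C}; color 4 → {D}. Each edge has distinct colors on its endpoints.

4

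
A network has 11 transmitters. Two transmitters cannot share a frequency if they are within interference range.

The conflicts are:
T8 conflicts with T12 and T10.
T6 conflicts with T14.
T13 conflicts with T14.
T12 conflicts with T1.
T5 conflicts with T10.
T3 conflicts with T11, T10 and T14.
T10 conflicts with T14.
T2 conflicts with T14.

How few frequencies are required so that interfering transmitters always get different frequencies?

T3, T10, T14 are mutually in conflict, so at least 3 frequencies are needed.
3 frequencies suffice: frequency 1 → {T8, T5, T11, T1, T14}; frequency 2 → {T6, T13, T12, T10, T2}; frequency 3 → {T3}. Every pair that conflicts lands in different frequencies.

3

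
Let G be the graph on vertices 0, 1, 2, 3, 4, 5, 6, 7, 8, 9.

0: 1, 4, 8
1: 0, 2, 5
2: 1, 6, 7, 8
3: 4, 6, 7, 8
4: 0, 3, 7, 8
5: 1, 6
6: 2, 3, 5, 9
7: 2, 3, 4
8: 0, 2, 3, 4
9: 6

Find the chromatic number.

3

0, 4, 8 are mutually adjacent, so at least 3 colors are needed.
A valid assignment using 3 colors: 0=c, 1=a, 2=c, 3=c, 4=a, 5=b, 6=a, 7=b, 8=b, 9=b. Every edge joins two different colors.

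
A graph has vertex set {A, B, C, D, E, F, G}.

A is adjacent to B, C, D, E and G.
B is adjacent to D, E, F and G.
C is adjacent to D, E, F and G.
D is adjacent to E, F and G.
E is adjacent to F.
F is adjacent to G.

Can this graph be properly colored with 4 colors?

Yes

The chromatic number is 4. A, C, D, G are mutually adjacent (a clique of size 4), so at least 4 colors are needed.
4 colors suffice: color 1 → {D}; color 2 → {E, G}; color 3 → {B, C}; color 4 → {A, F}.
That is already a proper 4-coloring.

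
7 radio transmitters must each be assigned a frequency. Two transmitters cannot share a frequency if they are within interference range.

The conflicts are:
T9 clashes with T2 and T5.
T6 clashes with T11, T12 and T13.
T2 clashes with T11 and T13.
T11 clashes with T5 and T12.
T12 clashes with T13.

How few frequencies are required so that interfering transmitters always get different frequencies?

3

T6, T12, T13 are mutually in conflict, so at least 3 frequencies are needed.
3 frequencies suffice: frequency 1 → {T9, T11, T13}; frequency 2 → {T6, T2, T5}; frequency 3 → {T12}. No two conflicting transmitters share a frequency.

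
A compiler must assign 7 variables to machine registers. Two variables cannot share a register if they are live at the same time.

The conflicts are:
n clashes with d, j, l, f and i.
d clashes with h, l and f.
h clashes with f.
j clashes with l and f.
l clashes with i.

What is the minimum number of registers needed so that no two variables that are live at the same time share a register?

n, j, f pairwise conflict, so at least 3 registers are needed.
3 registers suffice: n=1, d=3, h=1, j=3, l=2, f=2, i=3. Every pair that conflicts lands in different registers.

3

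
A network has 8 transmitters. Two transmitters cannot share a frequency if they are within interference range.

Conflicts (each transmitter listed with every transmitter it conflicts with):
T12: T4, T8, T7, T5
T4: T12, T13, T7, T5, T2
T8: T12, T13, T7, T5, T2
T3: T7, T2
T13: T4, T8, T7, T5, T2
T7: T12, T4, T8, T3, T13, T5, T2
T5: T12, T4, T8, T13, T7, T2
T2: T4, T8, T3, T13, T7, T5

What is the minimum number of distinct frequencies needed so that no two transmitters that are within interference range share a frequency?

T8, T13, T7, T5, T2 all conflict with each other, so at least 5 frequencies are needed.
5 frequencies suffice: T12=3, T4=4, T8=4, T3=2, T13=5, T7=1, T5=2, T2=3. No two conflicting transmitters share a frequency.

5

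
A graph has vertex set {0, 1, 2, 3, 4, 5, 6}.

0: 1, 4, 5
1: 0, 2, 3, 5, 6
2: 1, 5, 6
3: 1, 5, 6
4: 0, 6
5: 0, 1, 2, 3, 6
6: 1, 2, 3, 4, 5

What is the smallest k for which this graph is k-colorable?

1, 3, 5, 6 are pairwise adjacent (a clique of size 4), so at least 4 colors are needed.
4 colors suffice: color red → {0, 6}; color blue → {1, 4}; color green → {5}; color yellow → {2, 3}. No two adjacent vertices share a color.

4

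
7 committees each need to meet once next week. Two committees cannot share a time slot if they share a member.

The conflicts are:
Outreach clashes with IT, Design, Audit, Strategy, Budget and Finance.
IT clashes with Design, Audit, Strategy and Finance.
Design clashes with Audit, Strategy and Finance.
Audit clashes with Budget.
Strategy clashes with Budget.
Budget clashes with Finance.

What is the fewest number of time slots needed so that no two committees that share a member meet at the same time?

Outreach, IT, Design, Strategy all conflict with each other, so at least 4 time slots are needed.
4 time slots suffice: time slot 1 → {Outreach}; time slot 2 → {IT, Budget}; time slot 3 → {Design}; time slot 4 → {Audit, Strategy, Finance}. Each listed conflict is separated.

4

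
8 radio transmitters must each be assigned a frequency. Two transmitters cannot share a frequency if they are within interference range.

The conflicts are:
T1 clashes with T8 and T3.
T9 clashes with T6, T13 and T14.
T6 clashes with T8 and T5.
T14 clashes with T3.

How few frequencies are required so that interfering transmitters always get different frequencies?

T6 and T8 conflict, so at least 2 frequencies are needed.
2 frequencies suffice: T1=2, T9=1, T6=2, T8=1, T13=2, T14=2, T5=1, T3=1. Every pair that conflicts lands in different frequencies.

2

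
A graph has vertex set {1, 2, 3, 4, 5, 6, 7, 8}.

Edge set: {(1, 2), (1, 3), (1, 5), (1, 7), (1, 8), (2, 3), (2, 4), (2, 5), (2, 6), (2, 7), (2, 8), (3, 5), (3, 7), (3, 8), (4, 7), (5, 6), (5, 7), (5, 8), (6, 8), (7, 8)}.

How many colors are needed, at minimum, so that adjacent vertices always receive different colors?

6

1, 2, 3, 5, 7, 8 are mutually adjacent (a clique of size 6), so at least 6 colors are needed.
6 colors suffice: 1=e, 2=a, 3=f, 4=c, 5=d, 6=b, 7=b, 8=c. Every edge joins two different colors.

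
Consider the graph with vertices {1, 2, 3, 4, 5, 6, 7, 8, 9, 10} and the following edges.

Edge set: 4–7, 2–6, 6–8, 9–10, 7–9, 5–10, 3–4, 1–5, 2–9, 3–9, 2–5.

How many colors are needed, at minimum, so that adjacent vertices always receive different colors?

2

2 and 9 are adjacent, so at least 2 colors are needed.
A valid assignment using 2 colors: 1=b, 2=b, 3=b, 4=a, 5=a, 6=a, 7=b, 8=b, 9=a, 10=b. No two adjacent vertices share a color.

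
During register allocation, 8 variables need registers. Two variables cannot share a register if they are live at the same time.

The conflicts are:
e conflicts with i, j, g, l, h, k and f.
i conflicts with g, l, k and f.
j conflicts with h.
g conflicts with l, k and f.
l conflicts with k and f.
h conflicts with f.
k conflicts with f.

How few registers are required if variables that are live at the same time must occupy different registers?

e, i, g, l, k, f are mutually in conflict, so at least 6 registers are needed.
6 registers suffice: register 1 → {e}; register 2 → {j, f}; register 3 → {g, h}; register 4 → {l}; register 5 → {k}; register 6 → {i}. No two conflicting variables share a register.

6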